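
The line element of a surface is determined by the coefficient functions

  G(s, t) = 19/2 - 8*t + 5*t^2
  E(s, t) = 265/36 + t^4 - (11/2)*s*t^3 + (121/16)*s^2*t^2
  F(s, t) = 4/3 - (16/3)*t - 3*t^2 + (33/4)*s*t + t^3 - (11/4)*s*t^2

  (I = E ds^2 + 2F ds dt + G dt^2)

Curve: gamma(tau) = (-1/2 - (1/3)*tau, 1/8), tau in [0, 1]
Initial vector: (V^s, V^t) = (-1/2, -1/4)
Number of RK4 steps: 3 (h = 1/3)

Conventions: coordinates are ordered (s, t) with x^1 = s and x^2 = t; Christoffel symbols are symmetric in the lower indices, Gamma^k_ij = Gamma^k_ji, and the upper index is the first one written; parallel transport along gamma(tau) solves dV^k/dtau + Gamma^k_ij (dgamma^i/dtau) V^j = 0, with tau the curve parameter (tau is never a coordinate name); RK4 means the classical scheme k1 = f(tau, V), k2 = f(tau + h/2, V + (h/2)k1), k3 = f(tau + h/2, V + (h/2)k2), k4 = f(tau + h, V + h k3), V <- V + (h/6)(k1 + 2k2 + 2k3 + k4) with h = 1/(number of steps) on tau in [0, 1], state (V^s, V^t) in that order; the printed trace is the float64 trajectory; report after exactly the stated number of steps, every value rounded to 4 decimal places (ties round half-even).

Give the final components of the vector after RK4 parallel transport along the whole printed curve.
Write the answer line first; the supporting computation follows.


Answer: V^s = -0.5041, V^t = -0.2592

gamma'(tau) = (-1/3, 0); f(tau, V)^k = -Gamma^k_ij(gamma(tau)) gamma'^i(tau) V^j; h = 1/3; intermediate values shown to 6 dp
curve data and Christoffel symbols at the stage parameters:
  tau = 0.000000: gamma = (-0.500000, 0.125000), gamma' = (-0.333333, 0.000000); Gamma_sss = -0.010092, Gamma_sst = 0.041205, Gamma_stt = -1.320938, Gamma_tss = 0.079840, Gamma_tst = -0.000613, Gamma_ttt = -0.373793
  tau = 0.166667: gamma = (-0.555556, 0.125000), gamma' = (-0.333333, 0.000000); Gamma_sss = -0.010304, Gamma_sst = 0.049612, Gamma_stt = -1.379035, Gamma_tss = 0.072480, Gamma_tst = -0.000420, Gamma_ttt = -0.381755
  tau = 0.333333: gamma = (-0.611111, 0.125000), gamma' = (-0.333333, 0.000000); Gamma_sss = -0.010622, Gamma_sst = 0.058785, Gamma_stt = -1.436990, Gamma_tss = 0.064438, Gamma_tst = -0.000122, Gamma_ttt = -0.390462
  tau = 0.500000: gamma = (-0.666667, 0.125000), gamma' = (-0.333333, 0.000000); Gamma_sss = -0.011060, Gamma_sst = 0.068723, Gamma_stt = -1.494800, Gamma_tss = 0.055710, Gamma_tst = 0.000297, Gamma_ttt = -0.399909
  tau = 0.666667: gamma = (-0.722222, 0.125000), gamma' = (-0.333333, 0.000000); Gamma_sss = -0.011634, Gamma_sst = 0.079422, Gamma_stt = -1.552468, Gamma_tss = 0.046295, Gamma_tst = 0.000852, Gamma_ttt = -0.410095
  tau = 0.833333: gamma = (-0.777778, 0.125000), gamma' = (-0.333333, 0.000000); Gamma_sss = -0.012358, Gamma_sst = 0.090879, Gamma_stt = -1.609992, Gamma_tss = 0.036190, Gamma_tst = 0.001557, Gamma_ttt = -0.421017
  tau = 1.000000: gamma = (-0.833333, 0.125000), gamma' = (-0.333333, 0.000000); Gamma_sss = -0.013246, Gamma_sst = 0.103093, Gamma_stt = -1.667372, Gamma_tss = 0.025392, Gamma_tst = 0.002426, Gamma_ttt = -0.432672
step 0: V^s = -0.5000, V^t = -0.2500
step 1: k1 = (-0.001752, -0.013256), k2 = (-0.002453, -0.012052), k3 = (-0.002449, -0.012055), k4 = (-0.003204, -0.010747); V <- V + (h/6)(k1 + 2k2 + 2k3 + k4): V^s = -0.5008, V^t = -0.2540
step 2: k1 = (-0.003204, -0.010747), k2 = (-0.004011, -0.009336), k3 = (-0.004006, -0.009338), k4 = (-0.004860, -0.007822); V <- V + (h/6)(k1 + 2k2 + 2k3 + k4): V^s = -0.5022, V^t = -0.2571
step 3: k1 = (-0.004860, -0.007822), k2 = (-0.005756, -0.006202), k3 = (-0.005748, -0.006203), k4 = (-0.006681, -0.004476); V <- V + (h/6)(k1 + 2k2 + 2k3 + k4): V^s = -0.5041, V^t = -0.2592


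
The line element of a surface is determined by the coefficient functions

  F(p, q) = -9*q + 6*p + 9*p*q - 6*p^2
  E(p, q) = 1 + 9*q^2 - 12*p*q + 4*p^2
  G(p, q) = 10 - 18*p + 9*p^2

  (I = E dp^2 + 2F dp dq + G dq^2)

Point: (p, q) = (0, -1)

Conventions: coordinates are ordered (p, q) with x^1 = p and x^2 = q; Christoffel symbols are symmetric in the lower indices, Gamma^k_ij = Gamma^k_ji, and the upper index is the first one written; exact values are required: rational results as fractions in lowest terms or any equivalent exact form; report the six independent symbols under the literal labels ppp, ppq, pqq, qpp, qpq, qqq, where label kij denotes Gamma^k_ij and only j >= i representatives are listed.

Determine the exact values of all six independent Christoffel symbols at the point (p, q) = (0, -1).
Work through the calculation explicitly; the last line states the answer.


E = 10, F = 9, G = 10 at the point
E_p = 12, E_q = -18, F_p = -3, F_q = -9, G_p = -18, G_q = 0
EG - F^2 = 19;  g^inv = (1/19) * [[10, -9], [-9, 10]]
first-kind symbols [ij,l] = (1/2)(d_i g_jl + d_j g_il - d_l g_ij): [pp,p] = E_p/2 = 6, [pp,q] = F_p - E_q/2 = 6, [pq,p] = E_q/2 = -9, [pq,q] = G_p/2 = -9, [qq,p] = F_q - G_p/2 = 0, [qq,q] = G_q/2 = 0
Gamma^p_ij = (G*[ij,p] - F*[ij,q])/(EG - F^2), Gamma^q_ij = (E*[ij,q] - F*[ij,p])/(EG - F^2)

Answer: Gamma_ppp = 6/19, Gamma_ppq = -9/19, Gamma_pqq = 0, Gamma_qpp = 6/19, Gamma_qpq = -9/19, Gamma_qqq = 0


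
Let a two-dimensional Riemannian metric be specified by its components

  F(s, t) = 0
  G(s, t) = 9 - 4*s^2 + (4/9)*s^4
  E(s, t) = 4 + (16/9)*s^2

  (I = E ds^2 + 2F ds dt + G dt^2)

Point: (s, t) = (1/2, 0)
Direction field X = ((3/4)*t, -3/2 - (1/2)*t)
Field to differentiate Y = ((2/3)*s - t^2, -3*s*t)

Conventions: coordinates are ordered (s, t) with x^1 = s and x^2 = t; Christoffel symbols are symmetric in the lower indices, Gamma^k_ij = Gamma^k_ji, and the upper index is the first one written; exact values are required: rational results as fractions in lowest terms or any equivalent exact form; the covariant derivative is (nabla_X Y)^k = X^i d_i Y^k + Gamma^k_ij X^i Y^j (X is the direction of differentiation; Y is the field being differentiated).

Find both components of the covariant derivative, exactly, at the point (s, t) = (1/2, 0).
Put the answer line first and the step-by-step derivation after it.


Answer: (nabla_X Y)^s = 0, (nabla_X Y)^t = 161/68

E = 40/9, F = 0, G = 289/36 at the point
E_s = 16/9, E_t = 0, F_s = 0, F_t = 0, G_s = -34/9, G_t = 0
EG - F^2 = 2890/81;  g^inv = (81/2890) * [[289/36, 0], [0, 40/9]]
first-kind symbols [ij,l] = (1/2)(d_i g_jl + d_j g_il - d_l g_ij): [ss,s] = E_s/2 = 8/9, [ss,t] = F_s - E_t/2 = 0, [st,s] = E_t/2 = 0, [st,t] = G_s/2 = -17/9, [tt,s] = F_t - G_s/2 = 17/9, [tt,t] = G_t/2 = 0
Gamma^s_ij = (G*[ij,s] - F*[ij,t])/(EG - F^2), Gamma^t_ij = (E*[ij,t] - F*[ij,s])/(EG - F^2)
Gamma_sss = 1/5, Gamma_sst = 0, Gamma_stt = 17/40, Gamma_tss = 0, Gamma_tst = -4/17, Gamma_ttt = 0
X = (0, -3/2), Y = (1/3, 0) at the point


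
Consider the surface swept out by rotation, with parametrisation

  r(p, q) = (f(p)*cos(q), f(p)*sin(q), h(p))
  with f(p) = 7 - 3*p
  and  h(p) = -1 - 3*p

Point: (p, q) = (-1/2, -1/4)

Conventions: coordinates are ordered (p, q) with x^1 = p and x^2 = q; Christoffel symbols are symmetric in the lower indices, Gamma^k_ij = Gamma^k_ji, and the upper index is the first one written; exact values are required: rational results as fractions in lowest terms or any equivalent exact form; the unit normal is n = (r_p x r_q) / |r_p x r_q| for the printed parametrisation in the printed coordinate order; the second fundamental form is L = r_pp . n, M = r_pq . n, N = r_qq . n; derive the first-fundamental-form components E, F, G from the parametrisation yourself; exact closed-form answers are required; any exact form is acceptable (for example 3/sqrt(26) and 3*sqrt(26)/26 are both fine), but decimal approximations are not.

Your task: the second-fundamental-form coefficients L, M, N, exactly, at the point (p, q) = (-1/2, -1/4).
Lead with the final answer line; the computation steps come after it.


Answer: L = 0, M = 0, N = -17*sqrt(2)/4

f = 17/2, f' = -3, f'' = 0, h' = -3, h'' = 0
E = 18, F = 0, G = 289/4; answer radicand W^2 = 18
unnormalised second-form numerators: l = 0, m = 0, n = -51/2; L = l/sqrt(18), and similarly M = m/sqrt(W^2), N = n/sqrt(W^2)


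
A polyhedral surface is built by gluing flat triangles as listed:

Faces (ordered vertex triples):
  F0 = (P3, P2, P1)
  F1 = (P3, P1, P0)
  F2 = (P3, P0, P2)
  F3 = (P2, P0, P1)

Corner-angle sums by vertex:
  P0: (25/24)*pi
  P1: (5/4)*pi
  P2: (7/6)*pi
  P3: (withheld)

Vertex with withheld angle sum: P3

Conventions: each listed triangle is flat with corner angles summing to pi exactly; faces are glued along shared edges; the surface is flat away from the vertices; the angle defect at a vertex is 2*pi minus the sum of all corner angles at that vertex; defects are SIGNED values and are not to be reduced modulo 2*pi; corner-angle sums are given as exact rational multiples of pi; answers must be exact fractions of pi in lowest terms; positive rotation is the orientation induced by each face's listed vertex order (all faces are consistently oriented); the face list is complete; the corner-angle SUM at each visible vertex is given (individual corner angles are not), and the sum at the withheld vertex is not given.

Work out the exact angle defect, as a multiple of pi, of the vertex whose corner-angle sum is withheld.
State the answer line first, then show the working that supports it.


Answer: defect(P3) = (35/24)*pi

V = 4, E = 6, F = 4; chi = V - E + F = 2
Gauss-Bonnet: total defect = 2*pi*chi = 4*pi; visible defects sum to (61/24)*pi


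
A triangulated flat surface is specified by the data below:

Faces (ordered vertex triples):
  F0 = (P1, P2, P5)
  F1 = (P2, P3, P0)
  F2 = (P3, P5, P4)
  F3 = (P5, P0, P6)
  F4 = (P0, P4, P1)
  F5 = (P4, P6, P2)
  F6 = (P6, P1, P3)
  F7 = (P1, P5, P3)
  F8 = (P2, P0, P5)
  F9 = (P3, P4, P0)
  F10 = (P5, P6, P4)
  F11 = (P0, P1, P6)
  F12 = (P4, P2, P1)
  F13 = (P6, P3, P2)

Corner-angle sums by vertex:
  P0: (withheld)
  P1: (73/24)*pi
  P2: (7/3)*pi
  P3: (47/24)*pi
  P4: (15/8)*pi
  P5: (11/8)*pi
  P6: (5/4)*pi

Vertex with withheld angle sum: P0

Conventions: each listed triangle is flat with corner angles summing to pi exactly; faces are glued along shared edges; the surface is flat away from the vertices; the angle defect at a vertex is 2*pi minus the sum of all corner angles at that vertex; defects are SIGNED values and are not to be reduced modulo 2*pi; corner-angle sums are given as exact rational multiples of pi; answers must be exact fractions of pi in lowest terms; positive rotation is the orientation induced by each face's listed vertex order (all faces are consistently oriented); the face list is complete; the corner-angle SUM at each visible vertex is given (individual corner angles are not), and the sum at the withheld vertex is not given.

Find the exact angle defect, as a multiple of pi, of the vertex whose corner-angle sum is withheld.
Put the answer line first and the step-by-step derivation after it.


Answer: defect(P0) = -pi/6

V = 7, E = 21, F = 14; chi = V - E + F = 0
Gauss-Bonnet: total defect = 2*pi*chi = 0; visible defects sum to pi/6


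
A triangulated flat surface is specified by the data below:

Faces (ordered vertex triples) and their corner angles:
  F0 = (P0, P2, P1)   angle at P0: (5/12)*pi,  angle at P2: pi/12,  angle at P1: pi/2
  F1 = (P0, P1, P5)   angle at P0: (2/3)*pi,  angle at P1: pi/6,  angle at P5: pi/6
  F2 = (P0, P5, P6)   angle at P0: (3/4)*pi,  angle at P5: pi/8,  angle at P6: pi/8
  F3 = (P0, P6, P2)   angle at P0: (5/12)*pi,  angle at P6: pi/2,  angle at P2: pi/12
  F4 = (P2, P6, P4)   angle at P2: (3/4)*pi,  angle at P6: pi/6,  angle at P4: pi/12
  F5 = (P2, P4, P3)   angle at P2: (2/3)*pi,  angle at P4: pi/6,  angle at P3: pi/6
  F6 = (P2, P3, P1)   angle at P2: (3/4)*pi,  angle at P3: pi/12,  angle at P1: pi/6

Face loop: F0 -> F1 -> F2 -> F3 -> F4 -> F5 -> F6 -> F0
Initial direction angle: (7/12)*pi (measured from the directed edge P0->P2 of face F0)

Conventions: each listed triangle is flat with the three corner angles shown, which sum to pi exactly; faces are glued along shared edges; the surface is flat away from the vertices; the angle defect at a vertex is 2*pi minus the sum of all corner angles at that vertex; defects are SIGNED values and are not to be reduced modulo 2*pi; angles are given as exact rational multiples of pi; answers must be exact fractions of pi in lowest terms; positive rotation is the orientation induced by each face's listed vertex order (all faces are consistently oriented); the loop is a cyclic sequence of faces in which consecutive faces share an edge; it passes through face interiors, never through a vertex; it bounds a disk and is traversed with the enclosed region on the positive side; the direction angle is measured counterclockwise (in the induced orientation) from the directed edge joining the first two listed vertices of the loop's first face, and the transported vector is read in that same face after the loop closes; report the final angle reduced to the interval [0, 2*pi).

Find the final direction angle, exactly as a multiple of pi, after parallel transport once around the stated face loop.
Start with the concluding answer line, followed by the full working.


Answer: final direction angle = 0

enclosed vertex P0: corner angles sum to (9/4)*pi, defect = 2*pi - (9/4)*pi = -pi/4
enclosed vertex P2: corner angles sum to (7/3)*pi, defect = 2*pi - (7/3)*pi = -pi/3
holonomy = initial angle + sum of enclosed defects (mod 2*pi), positive in the induced orientation
final angle = (7/12)*pi - (7/12)*pi = 0 (mod 2*pi)


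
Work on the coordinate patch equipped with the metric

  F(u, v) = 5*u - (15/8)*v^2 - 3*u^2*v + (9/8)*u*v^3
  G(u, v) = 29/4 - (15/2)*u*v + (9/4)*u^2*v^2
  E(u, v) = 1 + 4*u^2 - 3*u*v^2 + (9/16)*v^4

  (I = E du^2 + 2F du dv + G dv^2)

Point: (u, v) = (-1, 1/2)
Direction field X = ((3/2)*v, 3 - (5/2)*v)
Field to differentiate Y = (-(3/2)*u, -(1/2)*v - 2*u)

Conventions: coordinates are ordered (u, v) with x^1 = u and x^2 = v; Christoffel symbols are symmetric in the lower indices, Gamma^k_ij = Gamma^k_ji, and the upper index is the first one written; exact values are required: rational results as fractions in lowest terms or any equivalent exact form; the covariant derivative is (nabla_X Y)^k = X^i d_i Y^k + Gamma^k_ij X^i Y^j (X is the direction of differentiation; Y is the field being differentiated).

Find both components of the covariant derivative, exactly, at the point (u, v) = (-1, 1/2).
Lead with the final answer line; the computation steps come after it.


Answer: (nabla_X Y)^u = -3673/2232, (nabla_X Y)^v = -17873/11160

E = 1481/256, F = -455/64, G = 185/16 at the point
E_u = -35/4, E_v = 105/32, F_u = 521/64, F_v = -183/32, G_u = -39/8, G_v = 39/4
EG - F^2 = 4185/256;  g^inv = (256/4185) * [[185/16, 455/64], [455/64, 1481/256]]
first-kind symbols [ij,l] = (1/2)(d_i g_jl + d_j g_il - d_l g_ij): [uu,u] = E_u/2 = -35/8, [uu,v] = F_u - E_v/2 = 13/2, [uv,u] = E_v/2 = 105/64, [uv,v] = G_u/2 = -39/16, [vv,u] = F_v - G_u/2 = -105/32, [vv,v] = G_v/2 = 39/8
Gamma^u_ij = (G*[ij,u] - F*[ij,v])/(EG - F^2), Gamma^v_ij = (E*[ij,v] - F*[ij,u])/(EG - F^2)
Gamma_uuu = -224/837, Gamma_uuv = 28/279, Gamma_uvv = -56/279, Gamma_vuu = 1664/4185, Gamma_vuv = -208/1395, Gamma_vvv = 416/1395
X = (3/4, 7/4), Y = (3/2, 7/4) at the point


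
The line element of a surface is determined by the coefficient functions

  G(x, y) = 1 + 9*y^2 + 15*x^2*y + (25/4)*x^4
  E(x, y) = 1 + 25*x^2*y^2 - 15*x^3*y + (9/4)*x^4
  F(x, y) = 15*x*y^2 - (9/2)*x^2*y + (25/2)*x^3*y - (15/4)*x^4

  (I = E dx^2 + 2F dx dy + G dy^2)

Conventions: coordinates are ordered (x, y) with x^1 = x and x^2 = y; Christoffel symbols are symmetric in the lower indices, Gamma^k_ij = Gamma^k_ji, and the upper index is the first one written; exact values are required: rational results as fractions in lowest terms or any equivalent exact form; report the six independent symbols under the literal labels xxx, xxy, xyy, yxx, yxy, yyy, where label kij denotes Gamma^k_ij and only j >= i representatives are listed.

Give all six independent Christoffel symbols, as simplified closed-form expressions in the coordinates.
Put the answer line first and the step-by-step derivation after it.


Answer: Gamma_xxx = (9*x^3 - 45*x^2*y + 50*x*y^2)/(17*x^4 - 30*x^3*y + 50*x^2*y^2 + 30*x^2*y + 18*y^2 + 2), Gamma_xxy = (-15*x^3 + 50*x^2*y)/(17*x^4 - 30*x^3*y + 50*x^2*y^2 + 30*x^2*y + 18*y^2 + 2), Gamma_xyy = (-9*x^2 + 30*x*y)/(17*x^4 - 30*x^3*y + 50*x^2*y^2 + 30*x^2*y + 18*y^2 + 2), Gamma_yxx = (-15*x^3 + 25*x^2*y - 18*x*y + 30*y^2)/(17*x^4 - 30*x^3*y + 50*x^2*y^2 + 30*x^2*y + 18*y^2 + 2), Gamma_yxy = (25*x^3 + 30*x*y)/(17*x^4 - 30*x^3*y + 50*x^2*y^2 + 30*x^2*y + 18*y^2 + 2), Gamma_yyy = (15*x^2 + 18*y)/(17*x^4 - 30*x^3*y + 50*x^2*y^2 + 30*x^2*y + 18*y^2 + 2)

E = 1 + 25*x^2*y^2 - 15*x^3*y + (9/4)*x^4; F = 15*x*y^2 - (9/2)*x^2*y + (25/2)*x^3*y - (15/4)*x^4; G = 1 + 9*y^2 + 15*x^2*y + (25/4)*x^4
Gamma^k_ij = (1/2) g^{kl} (d_i g_jl + d_j g_il - d_l g_ij), with g^inv = (1/(EG-F^2)) [[G, -F], [-F, E]]
first partials: E_x = 50*x*y^2 - 45*x^2*y + 9*x^3, E_y = 50*x^2*y - 15*x^3, F_x = 15*y^2 - 9*x*y + (75/2)*x^2*y - 15*x^3, F_y = 30*x*y - (9/2)*x^2 + (25/2)*x^3, G_x = 30*x*y + 25*x^3, G_y = 18*y + 15*x^2
D = EG - F^2 = 1 + 9*y^2 + 15*x^2*y + 25*x^2*y^2 - 15*x^3*y + (17/2)*x^4
expanded: Gamma^x_xx = (G E_x - 2F F_x + F E_y)/(2D), Gamma^x_xy = (G E_y - F G_x)/(2D), Gamma^x_yy = (2G F_y - G G_x - F G_y)/(2D), Gamma^y_xx = (2E F_x - E E_y - F E_x)/(2D), Gamma^y_xy = (E G_x - F E_y)/(2D), Gamma^y_yy = (E G_y - 2F F_y + F G_x)/(2D); substitute and cancel common factors


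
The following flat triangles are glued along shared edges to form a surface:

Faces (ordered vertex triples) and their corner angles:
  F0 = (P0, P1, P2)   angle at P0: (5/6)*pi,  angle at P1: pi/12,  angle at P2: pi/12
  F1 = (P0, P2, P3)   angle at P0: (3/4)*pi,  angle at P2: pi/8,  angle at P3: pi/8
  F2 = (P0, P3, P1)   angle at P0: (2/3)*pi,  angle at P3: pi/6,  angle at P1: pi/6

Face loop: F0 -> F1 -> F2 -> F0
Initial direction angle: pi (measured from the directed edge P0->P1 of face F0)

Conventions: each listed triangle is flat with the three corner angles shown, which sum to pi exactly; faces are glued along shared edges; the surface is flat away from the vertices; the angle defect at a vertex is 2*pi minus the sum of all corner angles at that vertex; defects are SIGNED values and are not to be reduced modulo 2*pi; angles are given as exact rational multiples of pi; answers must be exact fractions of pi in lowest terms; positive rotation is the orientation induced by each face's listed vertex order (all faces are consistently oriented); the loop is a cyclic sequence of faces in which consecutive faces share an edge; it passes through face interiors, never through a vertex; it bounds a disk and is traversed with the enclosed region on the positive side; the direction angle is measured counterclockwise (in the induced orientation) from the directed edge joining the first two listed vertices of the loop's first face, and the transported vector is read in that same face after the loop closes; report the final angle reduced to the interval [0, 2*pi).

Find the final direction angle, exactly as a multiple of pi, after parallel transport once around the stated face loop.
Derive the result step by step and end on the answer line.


enclosed vertex P0: corner angles sum to (9/4)*pi, defect = 2*pi - (9/4)*pi = -pi/4
final direction = starting direction + enclosed defect total, reduced mod 2*pi (induced orientation)
final angle = pi - pi/4 = (3/4)*pi (mod 2*pi)

Answer: final direction angle = (3/4)*pi


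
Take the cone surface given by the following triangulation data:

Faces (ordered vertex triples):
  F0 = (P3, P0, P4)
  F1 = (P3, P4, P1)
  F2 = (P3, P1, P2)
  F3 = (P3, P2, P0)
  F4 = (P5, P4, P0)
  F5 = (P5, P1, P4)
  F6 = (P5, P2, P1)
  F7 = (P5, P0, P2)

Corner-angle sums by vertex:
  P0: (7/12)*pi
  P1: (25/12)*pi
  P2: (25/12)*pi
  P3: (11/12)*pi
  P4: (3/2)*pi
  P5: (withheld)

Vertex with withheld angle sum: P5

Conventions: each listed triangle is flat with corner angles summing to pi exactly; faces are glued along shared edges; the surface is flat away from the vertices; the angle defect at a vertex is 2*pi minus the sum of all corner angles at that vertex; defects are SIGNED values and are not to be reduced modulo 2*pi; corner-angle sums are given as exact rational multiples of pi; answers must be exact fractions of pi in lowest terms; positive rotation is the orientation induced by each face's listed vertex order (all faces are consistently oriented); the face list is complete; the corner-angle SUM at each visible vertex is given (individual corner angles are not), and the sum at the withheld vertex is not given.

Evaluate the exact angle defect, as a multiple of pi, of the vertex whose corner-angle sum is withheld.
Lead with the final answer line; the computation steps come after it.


Answer: defect(P5) = (7/6)*pi

V = 6, E = 12, F = 8; chi = V - E + F = 2
Gauss-Bonnet: total defect = 2*pi*chi = 4*pi; visible defects sum to (17/6)*pi


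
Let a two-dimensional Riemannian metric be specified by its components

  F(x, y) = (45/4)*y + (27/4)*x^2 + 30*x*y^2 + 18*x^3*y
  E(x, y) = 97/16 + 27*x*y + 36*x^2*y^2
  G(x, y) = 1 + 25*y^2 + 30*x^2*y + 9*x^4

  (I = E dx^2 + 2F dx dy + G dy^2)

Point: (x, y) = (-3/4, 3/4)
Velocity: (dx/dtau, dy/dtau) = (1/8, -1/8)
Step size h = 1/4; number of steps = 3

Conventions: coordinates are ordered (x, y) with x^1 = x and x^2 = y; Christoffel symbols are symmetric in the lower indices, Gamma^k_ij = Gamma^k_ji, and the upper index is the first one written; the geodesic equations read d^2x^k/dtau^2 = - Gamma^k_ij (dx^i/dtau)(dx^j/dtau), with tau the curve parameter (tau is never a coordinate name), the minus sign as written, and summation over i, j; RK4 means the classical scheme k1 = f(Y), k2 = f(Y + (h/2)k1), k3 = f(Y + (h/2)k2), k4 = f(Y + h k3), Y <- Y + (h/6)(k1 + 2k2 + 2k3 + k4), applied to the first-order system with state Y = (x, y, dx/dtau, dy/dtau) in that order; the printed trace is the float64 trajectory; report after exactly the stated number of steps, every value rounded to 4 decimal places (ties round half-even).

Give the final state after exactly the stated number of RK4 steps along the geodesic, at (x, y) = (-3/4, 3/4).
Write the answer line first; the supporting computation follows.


Answer: x = -0.6536, y = 0.6397, dx/dtau = 0.1313, dy/dtau = -0.1733

f(Y) = (dx/dtau, dy/dtau, -Gamma^x_ij Y'^i Y'^j, -Gamma^y_ij Y'^i Y'^j) with the Gammas evaluated at the stage position; h = 0.250000; intermediate values shown to 6 dp
step 0: x = -0.7500, y = 0.7500, dx/dtau = 0.1250, dy/dtau = -0.1250
step 1:
  k1: at (x, y) = (-0.750000, 0.750000), (dx/dtau, dy/dtau) = (0.125000, -0.125000); Gamma_xxx = -0.159038, Gamma_xxy = 0.159038, Gamma_xyy = -0.176709, Gamma_yxx = 0.768683, Gamma_yxy = -0.768683, Gamma_yyy = 0.854093; k1 = (0.125000, -0.125000, 0.010216, -0.049377)
  k2: at (x, y) = (-0.734375, 0.734375), (dx/dtau, dy/dtau) = (0.126277, -0.131172); Gamma_xxx = -0.145019, Gamma_xxy = 0.145019, Gamma_xyy = -0.164560, Gamma_yxx = 0.778137, Gamma_yxy = -0.778137, Gamma_yyy = 0.882992; k2 = (0.126277, -0.131172, 0.009948, -0.053379)
  k3: at (x, y) = (-0.734215, 0.733603), (dx/dtau, dy/dtau) = (0.126244, -0.131672); Gamma_xxx = -0.144535, Gamma_xxy = 0.144656, Gamma_xyy = -0.164184, Gamma_yxx = 0.778112, Gamma_yxy = -0.778761, Gamma_yyy = 0.883892; k3 = (0.126244, -0.131672, 0.009959, -0.053616)
  k4: at (x, y) = (-0.718439, 0.717082), (dx/dtau, dy/dtau) = (0.127490, -0.138404); Gamma_xxx = -0.128945, Gamma_xxy = 0.129189, Gamma_xyy = -0.149850, Gamma_yxx = 0.787072, Gamma_yxy = -0.788562, Gamma_yyy = 0.914670; k4 = (0.127490, -0.138404, 0.009525, -0.058142)
  Y <- Y + (h/6)(k1 + 2k2 + 2k3 + k4): x = -0.7184, y = 0.7171, dx/dtau = 0.1275, dy/dtau = -0.1384
step 2:
  k1: at (x, y) = (-0.718436, 0.717121), (dx/dtau, dy/dtau) = (0.127481, -0.138396); Gamma_xxx = -0.128967, Gamma_xxy = 0.129203, Gamma_xyy = -0.149866, Gamma_yxx = 0.787083, Gamma_yxy = -0.788526, Gamma_yyy = 0.914633; k1 = (0.127481, -0.138396, 0.009525, -0.058134)
  k2: at (x, y) = (-0.702501, 0.699822), (dx/dtau, dy/dtau) = (0.128672, -0.145663); Gamma_xxx = -0.111777, Gamma_xxy = 0.112205, Gamma_xyy = -0.133102, Gamma_yxx = 0.795436, Gamma_yxy = -0.798481, Gamma_yyy = 0.947188; k2 = (0.128672, -0.145663, 0.008881, -0.063198)
  k3: at (x, y) = (-0.702352, 0.698913), (dx/dtau, dy/dtau) = (0.128592, -0.146296); Gamma_xxx = -0.111165, Gamma_xxy = 0.111712, Gamma_xyy = -0.132545, Gamma_yxx = 0.795323, Gamma_yxy = -0.799237, Gamma_yyy = 0.948286; k3 = (0.128592, -0.146296, 0.008878, -0.063518)
  k4: at (x, y) = (-0.686288, 0.680547), (dx/dtau, dy/dtau) = (0.129701, -0.154276); Gamma_xxx = -0.092065, Gamma_xxy = 0.092842, Gamma_xyy = -0.112734, Gamma_yxx = 0.802736, Gamma_yxy = -0.809508, Gamma_yyy = 0.982954; k4 = (0.129701, -0.154276, 0.007947, -0.069295)
  Y <- Y + (h/6)(k1 + 2k2 + 2k3 + k4): x = -0.6863, y = 0.6806, dx/dtau = 0.1297, dy/dtau = -0.1543
step 3:
  k1: at (x, y) = (-0.686282, 0.680597), (dx/dtau, dy/dtau) = (0.129689, -0.154265); Gamma_xxx = -0.092092, Gamma_xxy = 0.092862, Gamma_xyy = -0.112759, Gamma_yxx = 0.802755, Gamma_yxy = -0.809461, Gamma_yyy = 0.982906; k1 = (0.129689, -0.154265, 0.007948, -0.069282)
  k2: at (x, y) = (-0.670070, 0.661313), (dx/dtau, dy/dtau) = (0.130683, -0.162926); Gamma_xxx = -0.071066, Gamma_xxy = 0.072007, Gamma_xyy = -0.089551, Gamma_yxx = 0.809054, Gamma_yxy = -0.819768, Gamma_yyy = 1.019504; k2 = (0.130683, -0.162926, 0.006657, -0.075788)
  k3: at (x, y) = (-0.669946, 0.660231), (dx/dtau, dy/dtau) = (0.130522, -0.163739); Gamma_xxx = -0.070290, Gamma_xxy = 0.071324, Gamma_xyy = -0.088719, Gamma_yxx = 0.808792, Gamma_yxy = -0.820693, Gamma_yyy = 1.020845; k3 = (0.130522, -0.163739, 0.006625, -0.076227)
  k4: at (x, y) = (-0.653651, 0.639662), (dx/dtau, dy/dtau) = (0.131346, -0.173322); Gamma_xxx = -0.046970, Gamma_xxy = 0.047997, Gamma_xyy = -0.061191, Gamma_yxx = 0.813433, Gamma_yxy = -0.831223, Gamma_yyy = 1.059718; k4 = (0.131346, -0.173322, 0.004834, -0.083713)
  Y <- Y + (h/6)(k1 + 2k2 + 2k3 + k4): x = -0.6536, y = 0.6397, dx/dtau = 0.1313, dy/dtau = -0.1733


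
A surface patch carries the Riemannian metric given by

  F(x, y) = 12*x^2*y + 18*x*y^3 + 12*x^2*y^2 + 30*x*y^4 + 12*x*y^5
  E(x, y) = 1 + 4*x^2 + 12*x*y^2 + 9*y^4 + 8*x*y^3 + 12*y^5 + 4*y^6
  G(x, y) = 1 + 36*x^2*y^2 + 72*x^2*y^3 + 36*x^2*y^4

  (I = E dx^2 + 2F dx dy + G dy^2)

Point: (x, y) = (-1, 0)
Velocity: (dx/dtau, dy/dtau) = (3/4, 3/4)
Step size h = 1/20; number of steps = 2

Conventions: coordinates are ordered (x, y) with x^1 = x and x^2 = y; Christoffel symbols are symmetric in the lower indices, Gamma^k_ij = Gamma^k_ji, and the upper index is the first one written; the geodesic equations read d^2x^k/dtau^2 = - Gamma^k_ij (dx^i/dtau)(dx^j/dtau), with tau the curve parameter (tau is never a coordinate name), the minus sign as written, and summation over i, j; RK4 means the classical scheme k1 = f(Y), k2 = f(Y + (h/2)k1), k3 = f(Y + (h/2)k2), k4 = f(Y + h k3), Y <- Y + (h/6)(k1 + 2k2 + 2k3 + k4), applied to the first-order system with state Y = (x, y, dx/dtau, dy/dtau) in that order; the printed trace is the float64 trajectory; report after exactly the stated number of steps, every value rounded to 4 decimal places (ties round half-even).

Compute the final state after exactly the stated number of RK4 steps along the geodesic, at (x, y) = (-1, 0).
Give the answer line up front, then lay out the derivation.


Answer: x = -0.9295, y = 0.0746, dx/dtau = 0.6603, dy/dtau = 0.7394

f(Y) = (dx/dtau, dy/dtau, -Gamma^x_ij Y'^i Y'^j, -Gamma^y_ij Y'^i Y'^j) with the Gammas evaluated at the stage position; h = 0.050000; intermediate values shown to 6 dp
step 0: x = -1.0000, y = 0.0000, dx/dtau = 0.7500, dy/dtau = 0.7500
step 1:
  k1: at (x, y) = (-1.000000, 0.000000), (dx/dtau, dy/dtau) = (0.750000, 0.750000); Gamma_xxx = -0.800000, Gamma_xxy = 0.000000, Gamma_xyy = 2.400000, Gamma_yxx = 0.000000, Gamma_yxy = 0.000000, Gamma_yyy = 0.000000; k1 = (0.750000, 0.750000, -0.900000, 0.000000)
  k2: at (x, y) = (-0.981250, 0.018750), (dx/dtau, dy/dtau) = (0.727500, 0.750000); Gamma_xxx = -0.807196, Gamma_xxy = -0.046256, Gamma_xyy = 2.465291, Gamma_yxx = -0.046281, Gamma_yxy = -0.002652, Gamma_yyy = 0.141350; k2 = (0.727500, 0.750000, -0.909036, -0.052120)
  k3: at (x, y) = (-0.981812, 0.018750), (dx/dtau, dy/dtau) = (0.727274, 0.748697); Gamma_xxx = -0.806924, Gamma_xxy = -0.046241, Gamma_xyy = 2.465872, Gamma_yxx = -0.046266, Gamma_yxy = -0.002651, Gamma_yyy = 0.141383; k3 = (0.727274, 0.748697, -0.905077, -0.051893)
  k4: at (x, y) = (-0.963636, 0.037435), (dx/dtau, dy/dtau) = (0.704746, 0.747405); Gamma_xxx = -0.809974, Gamma_xxy = -0.094369, Gamma_xyy = 2.516874, Gamma_yxx = -0.094580, Gamma_yxy = -0.011019, Gamma_yyy = 0.293895; k4 = (0.704746, 0.747405, -0.904261, -0.105590)
  Y <- Y + (h/6)(k1 + 2k2 + 2k3 + k4): x = -0.9636, y = 0.0375, dx/dtau = 0.7047, dy/dtau = 0.7474
step 2:
  k1: at (x, y) = (-0.963631, 0.037457), (dx/dtau, dy/dtau) = (0.704729, 0.747387); Gamma_xxx = -0.809968, Gamma_xxy = -0.094425, Gamma_xyy = 2.516942, Gamma_yxx = -0.094637, Gamma_yxy = -0.011033, Gamma_yyy = 0.294081; k1 = (0.704729, 0.747387, -0.904196, -0.105647)
  k2: at (x, y) = (-0.946013, 0.056141), (dx/dtau, dy/dtau) = (0.682124, 0.744745); Gamma_xxx = -0.808511, Gamma_xxy = -0.143818, Gamma_xyy = 2.552228, Gamma_yxx = -0.144567, Gamma_yxy = -0.025716, Gamma_yyy = 0.456355; k2 = (0.682124, 0.744745, -0.893266, -0.159722)
  k3: at (x, y) = (-0.946578, 0.056075), (dx/dtau, dy/dtau) = (0.682398, 0.743393); Gamma_xxx = -0.808278, Gamma_xxy = -0.143598, Gamma_xyy = 2.552712, Gamma_yxx = -0.144344, Gamma_yxy = -0.025644, Gamma_yyy = 0.455869; k3 = (0.682398, 0.743393, -0.888636, -0.158695)
  k4: at (x, y) = (-0.929511, 0.074626), (dx/dtau, dy/dtau) = (0.660298, 0.739452); Gamma_xxx = -0.802197, Gamma_xxy = -0.192998, Gamma_xyy = 2.570825, Gamma_yxx = -0.194836, Gamma_yxy = -0.046875, Gamma_yyy = 0.624396; k4 = (0.660298, 0.739452, -0.867481, -0.210692)
  Y <- Y + (h/6)(k1 + 2k2 + 2k3 + k4): x = -0.9295, y = 0.0746, dx/dtau = 0.6603, dy/dtau = 0.7394


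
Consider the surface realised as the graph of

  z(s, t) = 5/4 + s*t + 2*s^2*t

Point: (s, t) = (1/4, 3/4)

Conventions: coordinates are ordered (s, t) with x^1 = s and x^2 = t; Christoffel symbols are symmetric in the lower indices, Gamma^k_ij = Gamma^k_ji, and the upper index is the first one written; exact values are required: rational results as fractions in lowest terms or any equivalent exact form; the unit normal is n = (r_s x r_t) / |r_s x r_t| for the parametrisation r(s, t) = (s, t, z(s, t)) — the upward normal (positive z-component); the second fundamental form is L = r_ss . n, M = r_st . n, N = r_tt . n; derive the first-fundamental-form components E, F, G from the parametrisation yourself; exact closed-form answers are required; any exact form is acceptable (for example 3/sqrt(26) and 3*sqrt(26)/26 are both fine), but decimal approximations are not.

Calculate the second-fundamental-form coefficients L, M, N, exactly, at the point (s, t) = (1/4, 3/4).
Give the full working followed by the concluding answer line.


z_s = 3/2, z_t = 3/8, z_ss = 3, z_st = 2, z_tt = 0
E = 13/4, F = 9/16, G = 73/64; answer radicand W^2 = 217/64
unnormalised second-form numerators: l = 3, m = 2, n = 0; L = l/sqrt(217/64), and similarly M = m/sqrt(W^2), N = n/sqrt(W^2)

Answer: L = 24*sqrt(217)/217, M = 16*sqrt(217)/217, N = 0


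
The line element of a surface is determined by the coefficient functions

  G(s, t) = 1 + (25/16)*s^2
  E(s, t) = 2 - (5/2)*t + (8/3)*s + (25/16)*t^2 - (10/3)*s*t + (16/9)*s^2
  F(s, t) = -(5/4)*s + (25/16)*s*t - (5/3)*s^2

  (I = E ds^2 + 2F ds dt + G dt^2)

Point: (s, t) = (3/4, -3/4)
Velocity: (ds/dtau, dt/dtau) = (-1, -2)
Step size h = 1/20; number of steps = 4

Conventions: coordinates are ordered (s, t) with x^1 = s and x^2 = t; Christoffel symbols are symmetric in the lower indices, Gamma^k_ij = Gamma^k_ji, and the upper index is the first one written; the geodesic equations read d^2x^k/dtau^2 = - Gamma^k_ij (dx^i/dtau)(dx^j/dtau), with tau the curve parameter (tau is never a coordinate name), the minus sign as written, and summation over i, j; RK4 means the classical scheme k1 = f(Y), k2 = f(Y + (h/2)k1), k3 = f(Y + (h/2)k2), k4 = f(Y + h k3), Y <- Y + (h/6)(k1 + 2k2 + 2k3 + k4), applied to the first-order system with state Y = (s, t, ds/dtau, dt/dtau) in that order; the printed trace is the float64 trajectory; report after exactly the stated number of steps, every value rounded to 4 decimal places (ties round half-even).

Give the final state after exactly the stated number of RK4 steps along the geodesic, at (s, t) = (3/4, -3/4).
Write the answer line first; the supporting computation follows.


Answer: s = 0.5697, t = -1.1556, ds/dtau = -0.8073, dt/dtau = -2.0519

f(Y) = (ds/dtau, dt/dtau, -Gamma^s_ij Y'^i Y'^j, -Gamma^t_ij Y'^i Y'^j) with the Gammas evaluated at the stage position; h = 0.050000; intermediate values shown to 6 dp
step 0: s = 0.7500, t = -0.7500, ds/dtau = -1.0000, dt/dtau = -2.0000
step 1:
  k1: at (s, t) = (0.750000, -0.750000), (ds/dtau, dt/dtau) = (-1.000000, -2.000000); Gamma_sss = 0.372739, Gamma_sst = -0.349442, Gamma_stt = 0.000000, Gamma_tss = -0.118959, Gamma_tst = 0.111524, Gamma_ttt = 0.000000; k1 = (-1.000000, -2.000000, 1.025031, -0.327138)
  k2: at (s, t) = (0.725000, -0.800000), (ds/dtau, dt/dtau) = (-0.974374, -2.008178); Gamma_sss = 0.372379, Gamma_sst = -0.349105, Gamma_stt = 0.000000, Gamma_tss = -0.113753, Gamma_tst = 0.106644, Gamma_ttt = 0.000000; k2 = (-0.974374, -2.008178, 1.012661, -0.309345)
  k3: at (s, t) = (0.725641, -0.800204), (ds/dtau, dt/dtau) = (-0.974683, -2.007734); Gamma_sss = 0.372236, Gamma_sst = -0.348972, Gamma_stt = 0.000000, Gamma_tss = -0.113768, Gamma_tst = 0.106657, Gamma_ttt = 0.000000; k3 = (-0.974683, -2.007734, 1.012181, -0.309356)
  k4: at (s, t) = (0.701266, -0.850387), (ds/dtau, dt/dtau) = (-0.949391, -2.015468); Gamma_sss = 0.371623, Gamma_sst = -0.348397, Gamma_stt = 0.000000, Gamma_tss = -0.108658, Gamma_tst = 0.101867, Gamma_ttt = 0.000000; k4 = (-0.949391, -2.015468, 0.998332, -0.291901)
  Y <- Y + (h/6)(k1 + 2k2 + 2k3 + k4): s = 0.7013, t = -0.8504, ds/dtau = -0.9494, dt/dtau = -2.0155
step 2:
  k1: at (s, t) = (0.701271, -0.850394), (ds/dtau, dt/dtau) = (-0.949391, -2.015470); Gamma_sss = 0.371622, Gamma_sst = -0.348395, Gamma_stt = 0.000000, Gamma_tss = -0.108658, Gamma_tst = 0.101867, Gamma_ttt = 0.000000; k1 = (-0.949391, -2.015470, 0.998329, -0.291901)
  k2: at (s, t) = (0.677536, -0.900781), (ds/dtau, dt/dtau) = (-0.924433, -2.022768); Gamma_sss = 0.370758, Gamma_sst = -0.347586, Gamma_stt = 0.000000, Gamma_tss = -0.103653, Gamma_tst = 0.097175, Gamma_ttt = 0.000000; k2 = (-0.924433, -2.022768, 0.983069, -0.274838)
  k3: at (s, t) = (0.678160, -0.900963), (ds/dtau, dt/dtau) = (-0.924815, -2.022341); Gamma_sss = 0.370624, Gamma_sst = -0.347460, Gamma_stt = 0.000000, Gamma_tss = -0.103675, Gamma_tst = 0.097195, Gamma_ttt = 0.000000; k3 = (-0.924815, -2.022341, 0.982715, -0.274895)
  k4: at (s, t) = (0.655030, -0.951511), (ds/dtau, dt/dtau) = (-0.900256, -2.029215); Gamma_sss = 0.369533, Gamma_sst = -0.346437, Gamma_stt = 0.000000, Gamma_tss = -0.098790, Gamma_tst = 0.092615, Gamma_ttt = 0.000000; k4 = (-0.900256, -2.029215, 0.966260, -0.258316)
  Y <- Y + (h/6)(k1 + 2k2 + 2k3 + k4): s = 0.6550, t = -0.9515, ds/dtau = -0.9003, dt/dtau = -2.0292
step 3:
  k1: at (s, t) = (0.655036, -0.951518), (ds/dtau, dt/dtau) = (-0.900257, -2.029218); Gamma_sss = 0.369531, Gamma_sst = -0.346436, Gamma_stt = 0.000000, Gamma_tss = -0.098789, Gamma_tst = 0.092615, Gamma_ttt = 0.000000; k1 = (-0.900257, -2.029218, 0.966257, -0.258317)
  k2: at (s, t) = (0.632530, -1.002249), (ds/dtau, dt/dtau) = (-0.876100, -2.035676); Gamma_sss = 0.368215, Gamma_sst = -0.345202, Gamma_stt = 0.000000, Gamma_tss = -0.094030, Gamma_tst = 0.088153, Gamma_ttt = 0.000000; k2 = (-0.876100, -2.035676, 0.948680, -0.242261)
  k3: at (s, t) = (0.633134, -1.002410), (ds/dtau, dt/dtau) = (-0.876540, -2.035274); Gamma_sss = 0.368091, Gamma_sst = -0.345085, Gamma_stt = 0.000000, Gamma_tss = -0.094057, Gamma_tst = 0.088179, Gamma_ttt = 0.000000; k3 = (-0.876540, -2.035274, 0.948451, -0.242355)
  k4: at (s, t) = (0.611209, -1.053282), (ds/dtau, dt/dtau) = (-0.852834, -2.041335); Gamma_sss = 0.366575, Gamma_sst = -0.343664, Gamma_stt = 0.000000, Gamma_tss = -0.089434, Gamma_tst = 0.083844, Gamma_ttt = 0.000000; k4 = (-0.852834, -2.041335, 0.929963, -0.226885)
  Y <- Y + (h/6)(k1 + 2k2 + 2k3 + k4): s = 0.6112, t = -1.0533, ds/dtau = -0.8528, dt/dtau = -2.0413
step 4:
  k1: at (s, t) = (0.611217, -1.053289), (ds/dtau, dt/dtau) = (-0.852836, -2.041338); Gamma_sss = 0.366573, Gamma_sst = -0.343662, Gamma_stt = 0.000000, Gamma_tss = -0.089434, Gamma_tst = 0.083845, Gamma_ttt = 0.000000; k1 = (-0.852836, -2.041338, 0.929961, -0.226886)
  k2: at (s, t) = (0.589896, -1.104322), (ds/dtau, dt/dtau) = (-0.829587, -2.047010); Gamma_sss = 0.364859, Gamma_sst = -0.342055, Gamma_stt = 0.000000, Gamma_tss = -0.084952, Gamma_tst = 0.079642, Gamma_ttt = 0.000000; k2 = (-0.829587, -2.047010, 0.910637, -0.212027)
  k3: at (s, t) = (0.590477, -1.104464), (ds/dtau, dt/dtau) = (-0.830070, -2.046639); Gamma_sss = 0.364745, Gamma_sst = -0.341948, Gamma_stt = 0.000000, Gamma_tss = -0.084983, Gamma_tst = 0.079672, Gamma_ttt = 0.000000; k3 = (-0.830070, -2.046639, 0.910525, -0.212146)
  k4: at (s, t) = (0.569713, -1.155621), (ds/dtau, dt/dtau) = (-0.807310, -2.051945); Gamma_sss = 0.362859, Gamma_sst = -0.340181, Gamma_stt = 0.000000, Gamma_tss = -0.080648, Gamma_tst = 0.075607, Gamma_ttt = 0.000000; k4 = (-0.807310, -2.051945, 0.890563, -0.197933)
  Y <- Y + (h/6)(k1 + 2k2 + 2k3 + k4): s = 0.5697, t = -1.1556, ds/dtau = -0.8073, dt/dtau = -2.0519


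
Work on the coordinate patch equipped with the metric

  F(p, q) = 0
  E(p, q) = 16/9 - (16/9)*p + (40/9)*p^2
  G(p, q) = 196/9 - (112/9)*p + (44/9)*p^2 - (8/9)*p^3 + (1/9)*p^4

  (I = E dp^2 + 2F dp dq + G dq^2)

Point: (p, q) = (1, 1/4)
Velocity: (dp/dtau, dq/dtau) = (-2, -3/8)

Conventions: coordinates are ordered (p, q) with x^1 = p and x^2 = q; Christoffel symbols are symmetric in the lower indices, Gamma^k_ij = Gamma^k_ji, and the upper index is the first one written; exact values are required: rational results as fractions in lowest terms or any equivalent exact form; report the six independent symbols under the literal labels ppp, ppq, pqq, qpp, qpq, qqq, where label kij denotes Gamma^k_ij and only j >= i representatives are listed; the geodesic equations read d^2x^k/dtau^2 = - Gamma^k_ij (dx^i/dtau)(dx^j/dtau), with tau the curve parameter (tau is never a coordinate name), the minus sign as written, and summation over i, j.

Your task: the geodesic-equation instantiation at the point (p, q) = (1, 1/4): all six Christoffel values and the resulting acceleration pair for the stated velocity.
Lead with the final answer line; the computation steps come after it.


Answer: Gamma_ppp = 4/5, Gamma_ppq = 0, Gamma_pqq = 11/20, Gamma_qpp = 0, Gamma_qpq = -2/11, Gamma_qqq = 0; accelerations (d^2p/dtau^2, d^2q/dtau^2) = (-839/256, 3/11)

E = 40/9, F = 0, G = 121/9 at the point
E_p = 64/9, E_q = 0, F_p = 0, F_q = 0, G_p = -44/9, G_q = 0
EG - F^2 = 4840/81;  g^inv = (81/4840) * [[121/9, 0], [0, 40/9]]
first-kind symbols [ij,l] = (1/2)(d_i g_jl + d_j g_il - d_l g_ij): [pp,p] = E_p/2 = 32/9, [pp,q] = F_p - E_q/2 = 0, [pq,p] = E_q/2 = 0, [pq,q] = G_p/2 = -22/9, [qq,p] = F_q - G_p/2 = 22/9, [qq,q] = G_q/2 = 0
Gamma^p_ij = (G*[ij,p] - F*[ij,q])/(EG - F^2), Gamma^q_ij = (E*[ij,q] - F*[ij,p])/(EG - F^2)
Gamma_ppp = 4/5, Gamma_ppq = 0, Gamma_pqq = 11/20, Gamma_qpp = 0, Gamma_qpq = -2/11, Gamma_qqq = 0
d^2p/dtau^2 = -(Gamma_ppp*(-2)^2 + 2*Gamma_ppq*(-2)*(-3/8) + Gamma_pqq*(-3/8)^2) = -839/256
d^2q/dtau^2 = -(Gamma_qpp*(-2)^2 + 2*Gamma_qpq*(-2)*(-3/8) + Gamma_qqq*(-3/8)^2) = 3/11


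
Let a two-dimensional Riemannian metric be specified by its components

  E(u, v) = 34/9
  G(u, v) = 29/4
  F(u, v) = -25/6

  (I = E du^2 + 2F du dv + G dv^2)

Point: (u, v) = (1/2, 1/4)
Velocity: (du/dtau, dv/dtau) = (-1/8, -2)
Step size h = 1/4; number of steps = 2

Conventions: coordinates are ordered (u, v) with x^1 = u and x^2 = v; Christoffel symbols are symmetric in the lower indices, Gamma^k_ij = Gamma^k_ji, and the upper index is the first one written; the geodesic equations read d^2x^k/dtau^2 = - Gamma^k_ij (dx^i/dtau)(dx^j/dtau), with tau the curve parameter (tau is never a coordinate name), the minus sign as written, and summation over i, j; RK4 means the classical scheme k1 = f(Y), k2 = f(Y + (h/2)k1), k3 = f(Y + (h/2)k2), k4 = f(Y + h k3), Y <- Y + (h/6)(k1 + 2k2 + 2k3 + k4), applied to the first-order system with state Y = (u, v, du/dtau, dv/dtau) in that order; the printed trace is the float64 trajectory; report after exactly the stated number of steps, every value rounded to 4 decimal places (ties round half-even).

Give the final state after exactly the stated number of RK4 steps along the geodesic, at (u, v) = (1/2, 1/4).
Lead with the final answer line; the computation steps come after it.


Answer: u = 0.4375, v = -0.7500, du/dtau = -0.1250, dv/dtau = -2.0000

f(Y) = (du/dtau, dv/dtau, -Gamma^u_ij Y'^i Y'^j, -Gamma^v_ij Y'^i Y'^j) with the Gammas evaluated at the stage position; h = 0.250000; intermediate values shown to 6 dp
step 0: u = 0.5000, v = 0.2500, du/dtau = -0.1250, dv/dtau = -2.0000
step 1:
  k1: at (u, v) = (0.500000, 0.250000), (du/dtau, dv/dtau) = (-0.125000, -2.000000); Gamma_uuu = 0.000000, Gamma_uuv = 0.000000, Gamma_uvv = 0.000000, Gamma_vuu = 0.000000, Gamma_vuv = 0.000000, Gamma_vvv = 0.000000; k1 = (-0.125000, -2.000000, 0.000000, 0.000000)
  k2: at (u, v) = (0.484375, 0.000000), (du/dtau, dv/dtau) = (-0.125000, -2.000000); Gamma_uuu = 0.000000, Gamma_uuv = 0.000000, Gamma_uvv = 0.000000, Gamma_vuu = 0.000000, Gamma_vuv = 0.000000, Gamma_vvv = 0.000000; k2 = (-0.125000, -2.000000, 0.000000, 0.000000)
  k3: at (u, v) = (0.484375, 0.000000), (du/dtau, dv/dtau) = (-0.125000, -2.000000); Gamma_uuu = 0.000000, Gamma_uuv = 0.000000, Gamma_uvv = 0.000000, Gamma_vuu = 0.000000, Gamma_vuv = 0.000000, Gamma_vvv = 0.000000; k3 = (-0.125000, -2.000000, 0.000000, 0.000000)
  k4: at (u, v) = (0.468750, -0.250000), (du/dtau, dv/dtau) = (-0.125000, -2.000000); Gamma_uuu = 0.000000, Gamma_uuv = 0.000000, Gamma_uvv = 0.000000, Gamma_vuu = 0.000000, Gamma_vuv = 0.000000, Gamma_vvv = 0.000000; k4 = (-0.125000, -2.000000, 0.000000, 0.000000)
  Y <- Y + (h/6)(k1 + 2k2 + 2k3 + k4): u = 0.4688, v = -0.2500, du/dtau = -0.1250, dv/dtau = -2.0000
step 2:
  k1: at (u, v) = (0.468750, -0.250000), (du/dtau, dv/dtau) = (-0.125000, -2.000000); Gamma_uuu = 0.000000, Gamma_uuv = 0.000000, Gamma_uvv = 0.000000, Gamma_vuu = 0.000000, Gamma_vuv = 0.000000, Gamma_vvv = 0.000000; k1 = (-0.125000, -2.000000, 0.000000, 0.000000)
  k2: at (u, v) = (0.453125, -0.500000), (du/dtau, dv/dtau) = (-0.125000, -2.000000); Gamma_uuu = 0.000000, Gamma_uuv = 0.000000, Gamma_uvv = 0.000000, Gamma_vuu = 0.000000, Gamma_vuv = 0.000000, Gamma_vvv = 0.000000; k2 = (-0.125000, -2.000000, 0.000000, 0.000000)
  k3: at (u, v) = (0.453125, -0.500000), (du/dtau, dv/dtau) = (-0.125000, -2.000000); Gamma_uuu = 0.000000, Gamma_uuv = 0.000000, Gamma_uvv = 0.000000, Gamma_vuu = 0.000000, Gamma_vuv = 0.000000, Gamma_vvv = 0.000000; k3 = (-0.125000, -2.000000, 0.000000, 0.000000)
  k4: at (u, v) = (0.437500, -0.750000), (du/dtau, dv/dtau) = (-0.125000, -2.000000); Gamma_uuu = 0.000000, Gamma_uuv = 0.000000, Gamma_uvv = 0.000000, Gamma_vuu = 0.000000, Gamma_vuv = 0.000000, Gamma_vvv = 0.000000; k4 = (-0.125000, -2.000000, 0.000000, 0.000000)
  Y <- Y + (h/6)(k1 + 2k2 + 2k3 + k4): u = 0.4375, v = -0.7500, du/dtau = -0.1250, dv/dtau = -2.0000
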